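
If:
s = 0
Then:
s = 0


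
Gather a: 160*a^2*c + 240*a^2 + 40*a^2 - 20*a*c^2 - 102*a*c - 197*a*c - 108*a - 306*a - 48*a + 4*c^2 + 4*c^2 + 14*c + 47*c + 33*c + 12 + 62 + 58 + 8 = a^2*(160*c + 280) + a*(-20*c^2 - 299*c - 462) + 8*c^2 + 94*c + 140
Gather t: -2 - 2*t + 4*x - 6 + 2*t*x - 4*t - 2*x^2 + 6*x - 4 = t*(2*x - 6) - 2*x^2 + 10*x - 12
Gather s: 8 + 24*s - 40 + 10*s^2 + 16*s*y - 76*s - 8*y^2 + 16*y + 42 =10*s^2 + s*(16*y - 52) - 8*y^2 + 16*y + 10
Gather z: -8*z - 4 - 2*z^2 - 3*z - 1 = -2*z^2 - 11*z - 5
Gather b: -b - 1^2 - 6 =-b - 7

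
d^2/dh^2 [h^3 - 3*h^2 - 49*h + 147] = 6*h - 6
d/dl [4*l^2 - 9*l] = 8*l - 9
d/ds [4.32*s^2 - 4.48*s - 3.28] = 8.64*s - 4.48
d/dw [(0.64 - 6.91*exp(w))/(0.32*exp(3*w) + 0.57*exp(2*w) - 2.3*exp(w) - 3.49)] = (4.4224*exp(3*w) + 3.3243*exp(2*w) - 0.7296*exp(w) + 25.5879)*exp(w)/(0.1024*exp(6*w) + 0.3648*exp(5*w) - 1.1471*exp(4*w) - 4.8556*exp(3*w) + 1.3114*exp(2*w) + 16.054*exp(w) + 12.1801)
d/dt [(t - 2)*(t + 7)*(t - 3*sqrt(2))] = 3*t^2 - 6*sqrt(2)*t + 10*t - 15*sqrt(2) - 14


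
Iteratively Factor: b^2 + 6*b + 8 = (b + 4)*(b + 2)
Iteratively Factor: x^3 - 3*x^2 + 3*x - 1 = (x - 1)*(x^2 - 2*x + 1) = (x - 1)^2*(x - 1)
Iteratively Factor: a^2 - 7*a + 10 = (a - 2)*(a - 5)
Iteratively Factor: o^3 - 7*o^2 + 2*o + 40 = (o + 2)*(o^2 - 9*o + 20) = (o - 5)*(o + 2)*(o - 4)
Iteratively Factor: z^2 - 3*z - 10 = (z + 2)*(z - 5)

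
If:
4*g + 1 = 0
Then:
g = -1/4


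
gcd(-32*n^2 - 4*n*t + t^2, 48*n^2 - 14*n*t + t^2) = -8*n + t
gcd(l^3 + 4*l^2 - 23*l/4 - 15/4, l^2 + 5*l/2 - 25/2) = l + 5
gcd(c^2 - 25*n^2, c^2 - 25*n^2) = c^2 - 25*n^2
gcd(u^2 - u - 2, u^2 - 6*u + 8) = u - 2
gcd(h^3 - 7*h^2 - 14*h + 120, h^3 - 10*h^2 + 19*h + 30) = h^2 - 11*h + 30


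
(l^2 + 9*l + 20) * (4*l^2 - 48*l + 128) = 4*l^4 - 12*l^3 - 224*l^2 + 192*l + 2560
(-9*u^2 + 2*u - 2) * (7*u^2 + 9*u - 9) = -63*u^4 - 67*u^3 + 85*u^2 - 36*u + 18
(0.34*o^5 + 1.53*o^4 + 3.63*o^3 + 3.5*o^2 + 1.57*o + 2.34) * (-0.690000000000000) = -0.2346*o^5 - 1.0557*o^4 - 2.5047*o^3 - 2.415*o^2 - 1.0833*o - 1.6146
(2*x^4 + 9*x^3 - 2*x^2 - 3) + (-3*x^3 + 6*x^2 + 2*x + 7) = 2*x^4 + 6*x^3 + 4*x^2 + 2*x + 4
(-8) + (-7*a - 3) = -7*a - 11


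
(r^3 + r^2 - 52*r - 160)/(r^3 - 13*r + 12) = (r^2 - 3*r - 40)/(r^2 - 4*r + 3)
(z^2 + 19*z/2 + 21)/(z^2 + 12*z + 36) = (z + 7/2)/(z + 6)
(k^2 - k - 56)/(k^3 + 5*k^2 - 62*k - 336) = 1/(k + 6)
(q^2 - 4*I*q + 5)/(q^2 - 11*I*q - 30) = (q + I)/(q - 6*I)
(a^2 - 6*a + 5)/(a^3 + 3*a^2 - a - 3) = (a - 5)/(a^2 + 4*a + 3)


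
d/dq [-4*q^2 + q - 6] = 1 - 8*q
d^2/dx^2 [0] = 0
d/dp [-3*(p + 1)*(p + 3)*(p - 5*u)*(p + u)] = -12*p^3 + 36*p^2*u - 36*p^2 + 30*p*u^2 + 96*p*u - 18*p + 60*u^2 + 36*u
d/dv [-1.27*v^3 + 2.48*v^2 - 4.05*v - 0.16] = -3.81*v^2 + 4.96*v - 4.05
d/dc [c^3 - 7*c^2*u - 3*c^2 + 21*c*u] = 3*c^2 - 14*c*u - 6*c + 21*u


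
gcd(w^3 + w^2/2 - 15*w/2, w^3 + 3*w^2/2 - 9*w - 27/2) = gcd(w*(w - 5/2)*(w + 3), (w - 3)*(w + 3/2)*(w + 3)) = w + 3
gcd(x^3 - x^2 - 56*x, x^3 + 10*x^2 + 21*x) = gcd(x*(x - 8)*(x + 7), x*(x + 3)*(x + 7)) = x^2 + 7*x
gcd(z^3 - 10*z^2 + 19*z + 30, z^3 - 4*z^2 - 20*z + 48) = z - 6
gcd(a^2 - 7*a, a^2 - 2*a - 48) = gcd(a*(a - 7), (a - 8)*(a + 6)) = 1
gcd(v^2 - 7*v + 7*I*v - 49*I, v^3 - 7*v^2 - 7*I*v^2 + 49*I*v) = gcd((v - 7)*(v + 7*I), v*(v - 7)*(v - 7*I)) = v - 7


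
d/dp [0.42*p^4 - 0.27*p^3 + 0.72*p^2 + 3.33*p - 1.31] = 1.68*p^3 - 0.81*p^2 + 1.44*p + 3.33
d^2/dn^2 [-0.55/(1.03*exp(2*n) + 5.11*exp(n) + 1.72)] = (-0.55*(2.06*exp(n) + 5.11)*(4.12*exp(n) + 10.22)*exp(n) + (2.266*exp(n) + 2.8105)*(1.03*exp(2*n) + 5.11*exp(n) + 1.72))*exp(n)/(1.03*exp(2*n) + 5.11*exp(n) + 1.72)^3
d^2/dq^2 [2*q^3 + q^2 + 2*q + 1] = 12*q + 2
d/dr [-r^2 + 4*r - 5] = 4 - 2*r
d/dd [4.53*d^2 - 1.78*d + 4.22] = 9.06*d - 1.78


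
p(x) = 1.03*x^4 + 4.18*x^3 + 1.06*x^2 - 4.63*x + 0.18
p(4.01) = 534.52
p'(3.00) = 225.83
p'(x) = 4.12*x^3 + 12.54*x^2 + 2.12*x - 4.63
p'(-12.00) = -5343.67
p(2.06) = 50.23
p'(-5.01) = -218.59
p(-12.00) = 14343.42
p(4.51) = 810.44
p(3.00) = 192.12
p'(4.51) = 637.94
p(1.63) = 20.82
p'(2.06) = 88.97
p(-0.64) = 2.65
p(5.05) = 1212.05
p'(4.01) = 471.18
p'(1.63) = 49.99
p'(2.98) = 222.08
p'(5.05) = 856.48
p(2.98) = 187.64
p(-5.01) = 173.26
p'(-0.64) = -1.93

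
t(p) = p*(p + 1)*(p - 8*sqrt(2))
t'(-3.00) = 77.57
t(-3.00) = -85.88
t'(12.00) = 173.16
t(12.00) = 107.06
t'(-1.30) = 20.57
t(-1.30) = -4.92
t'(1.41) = -34.43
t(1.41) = -33.65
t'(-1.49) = 26.08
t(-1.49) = -9.35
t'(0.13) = -13.94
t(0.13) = -1.64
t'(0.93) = -27.90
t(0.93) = -18.64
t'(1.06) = -29.81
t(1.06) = -22.39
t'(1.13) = -30.79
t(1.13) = -24.51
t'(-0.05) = -10.27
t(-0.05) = 0.54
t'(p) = p*(p + 1) + p*(p - 8*sqrt(2)) + (p + 1)*(p - 8*sqrt(2)) = 3*p^2 - 16*sqrt(2)*p + 2*p - 8*sqrt(2)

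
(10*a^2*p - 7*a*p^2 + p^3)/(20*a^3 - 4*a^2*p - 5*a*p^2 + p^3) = p/(2*a + p)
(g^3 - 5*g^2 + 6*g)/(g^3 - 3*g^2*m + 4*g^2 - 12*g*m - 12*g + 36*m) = g*(g - 3)/(g^2 - 3*g*m + 6*g - 18*m)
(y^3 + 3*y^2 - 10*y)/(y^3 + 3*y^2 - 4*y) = (y^2 + 3*y - 10)/(y^2 + 3*y - 4)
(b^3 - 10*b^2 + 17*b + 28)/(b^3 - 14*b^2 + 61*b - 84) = (b + 1)/(b - 3)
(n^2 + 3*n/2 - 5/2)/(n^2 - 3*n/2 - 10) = (n - 1)/(n - 4)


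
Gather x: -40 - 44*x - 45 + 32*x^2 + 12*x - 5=32*x^2 - 32*x - 90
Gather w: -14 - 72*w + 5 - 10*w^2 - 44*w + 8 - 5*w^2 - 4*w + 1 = -15*w^2 - 120*w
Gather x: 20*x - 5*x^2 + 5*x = -5*x^2 + 25*x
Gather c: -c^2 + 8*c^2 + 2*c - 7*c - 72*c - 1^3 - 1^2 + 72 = 7*c^2 - 77*c + 70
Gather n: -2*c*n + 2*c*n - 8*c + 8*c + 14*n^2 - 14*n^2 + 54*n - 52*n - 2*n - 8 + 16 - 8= 0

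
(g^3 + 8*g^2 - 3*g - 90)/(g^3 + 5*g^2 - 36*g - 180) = (g - 3)/(g - 6)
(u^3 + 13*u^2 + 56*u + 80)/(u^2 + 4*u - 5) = (u^2 + 8*u + 16)/(u - 1)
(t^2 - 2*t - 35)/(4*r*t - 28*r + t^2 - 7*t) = (t + 5)/(4*r + t)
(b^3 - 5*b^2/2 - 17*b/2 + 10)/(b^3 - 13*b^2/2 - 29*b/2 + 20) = (b - 4)/(b - 8)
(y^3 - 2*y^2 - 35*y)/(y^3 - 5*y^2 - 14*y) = (y + 5)/(y + 2)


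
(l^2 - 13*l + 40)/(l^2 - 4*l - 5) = (l - 8)/(l + 1)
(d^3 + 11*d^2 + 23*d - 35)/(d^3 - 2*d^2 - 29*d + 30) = (d + 7)/(d - 6)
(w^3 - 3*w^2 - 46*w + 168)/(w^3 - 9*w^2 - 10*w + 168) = (w^2 + 3*w - 28)/(w^2 - 3*w - 28)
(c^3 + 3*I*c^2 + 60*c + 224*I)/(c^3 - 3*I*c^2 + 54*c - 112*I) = (c + 4*I)/(c - 2*I)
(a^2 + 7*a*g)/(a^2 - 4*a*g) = (a + 7*g)/(a - 4*g)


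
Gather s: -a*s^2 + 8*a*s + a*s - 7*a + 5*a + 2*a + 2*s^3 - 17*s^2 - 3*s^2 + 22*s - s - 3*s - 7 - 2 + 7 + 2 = 2*s^3 + s^2*(-a - 20) + s*(9*a + 18)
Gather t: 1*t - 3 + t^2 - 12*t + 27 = t^2 - 11*t + 24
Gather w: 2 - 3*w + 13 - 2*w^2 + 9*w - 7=-2*w^2 + 6*w + 8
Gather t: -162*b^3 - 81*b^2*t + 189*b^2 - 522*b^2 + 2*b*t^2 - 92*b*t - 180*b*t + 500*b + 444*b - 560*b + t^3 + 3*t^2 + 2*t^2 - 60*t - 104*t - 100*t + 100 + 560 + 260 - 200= -162*b^3 - 333*b^2 + 384*b + t^3 + t^2*(2*b + 5) + t*(-81*b^2 - 272*b - 264) + 720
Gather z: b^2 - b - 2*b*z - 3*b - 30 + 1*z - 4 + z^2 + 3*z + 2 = b^2 - 4*b + z^2 + z*(4 - 2*b) - 32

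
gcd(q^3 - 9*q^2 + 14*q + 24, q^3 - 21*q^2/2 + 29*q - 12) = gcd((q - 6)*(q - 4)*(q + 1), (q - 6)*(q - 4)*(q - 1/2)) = q^2 - 10*q + 24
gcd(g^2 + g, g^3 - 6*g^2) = g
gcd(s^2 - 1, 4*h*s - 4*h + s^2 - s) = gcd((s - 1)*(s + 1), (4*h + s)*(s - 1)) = s - 1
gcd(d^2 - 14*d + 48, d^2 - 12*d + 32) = d - 8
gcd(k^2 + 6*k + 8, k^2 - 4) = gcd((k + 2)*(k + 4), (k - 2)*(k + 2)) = k + 2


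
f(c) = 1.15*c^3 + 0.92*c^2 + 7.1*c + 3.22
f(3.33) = 79.53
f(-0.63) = -1.18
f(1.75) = 24.63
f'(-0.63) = 7.31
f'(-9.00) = 269.99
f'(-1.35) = 10.90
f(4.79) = 184.73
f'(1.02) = 12.57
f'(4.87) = 97.88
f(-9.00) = -824.51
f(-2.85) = -36.16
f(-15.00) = -3777.53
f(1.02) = 12.64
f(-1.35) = -7.52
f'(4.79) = 95.07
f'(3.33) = 51.48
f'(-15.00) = 755.75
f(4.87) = 192.44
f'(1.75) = 20.89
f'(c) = 3.45*c^2 + 1.84*c + 7.1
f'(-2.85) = 29.88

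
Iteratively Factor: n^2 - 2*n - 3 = (n - 3)*(n + 1)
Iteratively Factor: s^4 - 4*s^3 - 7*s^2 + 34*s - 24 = (s - 2)*(s^3 - 2*s^2 - 11*s + 12) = (s - 4)*(s - 2)*(s^2 + 2*s - 3) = (s - 4)*(s - 2)*(s - 1)*(s + 3)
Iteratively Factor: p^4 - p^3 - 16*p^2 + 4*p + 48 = (p + 2)*(p^3 - 3*p^2 - 10*p + 24) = (p + 2)*(p + 3)*(p^2 - 6*p + 8) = (p - 2)*(p + 2)*(p + 3)*(p - 4)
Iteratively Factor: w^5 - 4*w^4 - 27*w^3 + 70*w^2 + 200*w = (w - 5)*(w^4 + w^3 - 22*w^2 - 40*w) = (w - 5)^2*(w^3 + 6*w^2 + 8*w) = (w - 5)^2*(w + 2)*(w^2 + 4*w) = (w - 5)^2*(w + 2)*(w + 4)*(w)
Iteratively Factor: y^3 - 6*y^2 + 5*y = (y - 1)*(y^2 - 5*y) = y*(y - 1)*(y - 5)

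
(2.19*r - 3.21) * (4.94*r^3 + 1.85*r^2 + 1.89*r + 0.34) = 10.8186*r^4 - 11.8059*r^3 - 1.7994*r^2 - 5.3223*r - 1.0914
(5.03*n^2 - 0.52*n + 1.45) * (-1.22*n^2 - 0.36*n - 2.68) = -6.1366*n^4 - 1.1764*n^3 - 15.0622*n^2 + 0.8716*n - 3.886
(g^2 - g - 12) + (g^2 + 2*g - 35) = 2*g^2 + g - 47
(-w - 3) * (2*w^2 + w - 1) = -2*w^3 - 7*w^2 - 2*w + 3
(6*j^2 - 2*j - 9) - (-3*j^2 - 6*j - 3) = 9*j^2 + 4*j - 6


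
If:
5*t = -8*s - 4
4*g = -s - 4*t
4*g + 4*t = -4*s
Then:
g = 4/5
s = 0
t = -4/5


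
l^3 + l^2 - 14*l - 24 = (l - 4)*(l + 2)*(l + 3)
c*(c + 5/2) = c^2 + 5*c/2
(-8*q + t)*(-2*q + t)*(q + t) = 16*q^3 + 6*q^2*t - 9*q*t^2 + t^3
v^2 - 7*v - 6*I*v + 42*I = (v - 7)*(v - 6*I)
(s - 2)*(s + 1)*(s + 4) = s^3 + 3*s^2 - 6*s - 8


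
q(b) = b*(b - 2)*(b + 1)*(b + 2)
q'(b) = b*(b - 2)*(b + 1) + b*(b - 2)*(b + 2) + b*(b + 1)*(b + 2) + (b - 2)*(b + 1)*(b + 2) = 4*b^3 + 3*b^2 - 8*b - 4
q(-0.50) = 0.94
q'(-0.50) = 0.25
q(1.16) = -6.65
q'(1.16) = -3.00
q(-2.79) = 18.90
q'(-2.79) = -45.20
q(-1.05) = -0.15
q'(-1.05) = 3.08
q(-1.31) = -0.93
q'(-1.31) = 2.64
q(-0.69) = 0.75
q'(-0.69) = 1.63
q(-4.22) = 187.63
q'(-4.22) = -217.42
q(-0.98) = 0.06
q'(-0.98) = 2.96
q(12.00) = 21840.00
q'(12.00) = 7244.00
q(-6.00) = 960.00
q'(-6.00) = -712.00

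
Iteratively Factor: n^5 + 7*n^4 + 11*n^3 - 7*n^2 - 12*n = (n - 1)*(n^4 + 8*n^3 + 19*n^2 + 12*n) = (n - 1)*(n + 4)*(n^3 + 4*n^2 + 3*n) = (n - 1)*(n + 3)*(n + 4)*(n^2 + n) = (n - 1)*(n + 1)*(n + 3)*(n + 4)*(n)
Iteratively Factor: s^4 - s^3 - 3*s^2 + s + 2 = (s + 1)*(s^3 - 2*s^2 - s + 2) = (s - 2)*(s + 1)*(s^2 - 1) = (s - 2)*(s - 1)*(s + 1)*(s + 1)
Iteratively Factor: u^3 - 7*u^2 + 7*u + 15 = (u - 3)*(u^2 - 4*u - 5) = (u - 5)*(u - 3)*(u + 1)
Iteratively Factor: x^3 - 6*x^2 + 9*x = (x)*(x^2 - 6*x + 9) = x*(x - 3)*(x - 3)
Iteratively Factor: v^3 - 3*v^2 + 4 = (v - 2)*(v^2 - v - 2) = (v - 2)^2*(v + 1)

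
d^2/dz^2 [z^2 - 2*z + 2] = 2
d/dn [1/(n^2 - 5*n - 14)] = (5 - 2*n)/(-n^2 + 5*n + 14)^2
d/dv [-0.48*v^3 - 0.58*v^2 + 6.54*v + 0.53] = -1.44*v^2 - 1.16*v + 6.54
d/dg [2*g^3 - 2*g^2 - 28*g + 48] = 6*g^2 - 4*g - 28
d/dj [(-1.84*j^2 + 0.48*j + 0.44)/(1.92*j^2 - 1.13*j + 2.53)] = (1.1576*j^2 - 11.0*j + 1.7116)/(3.6864*j^4 - 4.3392*j^3 + 10.9921*j^2 - 5.7178*j + 6.4009)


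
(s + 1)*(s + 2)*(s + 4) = s^3 + 7*s^2 + 14*s + 8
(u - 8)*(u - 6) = u^2 - 14*u + 48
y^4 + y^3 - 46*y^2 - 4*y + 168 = (y - 6)*(y - 2)*(y + 2)*(y + 7)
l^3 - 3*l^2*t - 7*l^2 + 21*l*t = l*(l - 7)*(l - 3*t)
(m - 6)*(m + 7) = m^2 + m - 42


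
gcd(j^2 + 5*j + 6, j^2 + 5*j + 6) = j^2 + 5*j + 6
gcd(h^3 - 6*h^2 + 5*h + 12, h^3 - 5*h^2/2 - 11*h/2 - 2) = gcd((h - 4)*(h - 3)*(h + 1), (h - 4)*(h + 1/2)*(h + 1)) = h^2 - 3*h - 4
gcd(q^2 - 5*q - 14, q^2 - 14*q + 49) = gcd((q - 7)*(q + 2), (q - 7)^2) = q - 7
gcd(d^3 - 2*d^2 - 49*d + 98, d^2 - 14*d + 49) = d - 7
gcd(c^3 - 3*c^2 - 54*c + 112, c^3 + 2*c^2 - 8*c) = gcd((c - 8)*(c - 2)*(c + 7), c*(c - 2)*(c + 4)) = c - 2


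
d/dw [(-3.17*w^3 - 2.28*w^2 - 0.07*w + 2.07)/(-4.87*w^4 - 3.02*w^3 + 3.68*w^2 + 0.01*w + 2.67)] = (-15.4379*w^6 - 22.2072*w^5 - 19.5739*w^4 + 39.8374*w^3 - 6.4027*w^2 - 27.4104*w - 0.2076)/(23.7169*w^8 + 29.4148*w^7 - 26.7228*w^6 - 22.3246*w^5 - 12.5238*w^4 - 16.0532*w^3 + 19.6513*w^2 + 0.0534*w + 7.1289)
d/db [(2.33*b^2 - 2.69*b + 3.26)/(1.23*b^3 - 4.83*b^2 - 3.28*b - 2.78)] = (-2.8659*b^4 + 6.6174*b^3 - 32.6645*b^2 + 18.5368*b + 18.171)/(1.5129*b^6 - 11.8818*b^5 + 15.2601*b^4 + 24.846*b^3 + 37.6132*b^2 + 18.2368*b + 7.7284)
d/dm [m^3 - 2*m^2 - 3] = m*(3*m - 4)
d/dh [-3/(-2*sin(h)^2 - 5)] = -6*sin(2*h)/(cos(2*h) - 6)^2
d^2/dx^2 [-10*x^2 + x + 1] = -20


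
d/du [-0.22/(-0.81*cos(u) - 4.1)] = 0.1782*sin(u)/(0.81*cos(u) + 4.1)^2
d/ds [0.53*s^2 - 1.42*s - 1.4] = 1.06*s - 1.42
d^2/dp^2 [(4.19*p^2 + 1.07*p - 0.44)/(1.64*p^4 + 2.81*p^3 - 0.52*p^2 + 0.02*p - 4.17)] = (67.6165439999999*p^8 + 150.38964*p^7 + 128.54311*p^6 - 17.262078*p^5 + 641.768148*p^4 + 844.485262*p^3 + 58.970604*p^2 - 44.8284*p + 147.805298)/(4.410944*p^12 + 22.673328*p^11 + 34.653036*p^10 + 7.971209*p^9 - 44.081436*p^8 - 112.651266*p^7 - 77.757139*p^6 + 35.758164*p^5 + 80.763936*p^4 + 146.848643*p^3 - 27.131688*p^2 + 1.043334*p - 72.511713)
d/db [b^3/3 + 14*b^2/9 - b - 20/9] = b^2 + 28*b/9 - 1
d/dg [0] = 0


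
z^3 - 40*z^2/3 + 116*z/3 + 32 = (z - 8)*(z - 6)*(z + 2/3)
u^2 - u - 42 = (u - 7)*(u + 6)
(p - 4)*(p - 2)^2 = p^3 - 8*p^2 + 20*p - 16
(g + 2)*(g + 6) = g^2 + 8*g + 12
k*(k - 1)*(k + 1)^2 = k^4 + k^3 - k^2 - k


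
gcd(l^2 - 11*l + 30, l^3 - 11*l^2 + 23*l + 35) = l - 5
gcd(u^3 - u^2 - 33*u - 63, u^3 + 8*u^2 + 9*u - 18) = u + 3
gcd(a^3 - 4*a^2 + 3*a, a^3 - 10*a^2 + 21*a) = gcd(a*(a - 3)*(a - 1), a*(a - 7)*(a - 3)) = a^2 - 3*a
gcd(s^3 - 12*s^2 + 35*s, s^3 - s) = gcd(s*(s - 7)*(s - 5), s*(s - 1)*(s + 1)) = s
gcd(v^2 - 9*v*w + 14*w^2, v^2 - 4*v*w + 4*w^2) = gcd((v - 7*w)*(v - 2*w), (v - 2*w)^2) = v - 2*w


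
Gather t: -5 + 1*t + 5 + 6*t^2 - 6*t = 6*t^2 - 5*t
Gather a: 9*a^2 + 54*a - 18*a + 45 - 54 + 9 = 9*a^2 + 36*a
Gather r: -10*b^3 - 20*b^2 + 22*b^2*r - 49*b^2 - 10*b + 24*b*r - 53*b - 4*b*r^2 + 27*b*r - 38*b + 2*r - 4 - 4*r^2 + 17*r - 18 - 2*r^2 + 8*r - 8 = -10*b^3 - 69*b^2 - 101*b + r^2*(-4*b - 6) + r*(22*b^2 + 51*b + 27) - 30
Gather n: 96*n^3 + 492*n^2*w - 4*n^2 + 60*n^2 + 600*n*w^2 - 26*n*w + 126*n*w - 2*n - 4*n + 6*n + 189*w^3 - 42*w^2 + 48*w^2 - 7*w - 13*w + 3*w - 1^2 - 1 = 96*n^3 + n^2*(492*w + 56) + n*(600*w^2 + 100*w) + 189*w^3 + 6*w^2 - 17*w - 2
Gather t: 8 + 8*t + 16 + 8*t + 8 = 16*t + 32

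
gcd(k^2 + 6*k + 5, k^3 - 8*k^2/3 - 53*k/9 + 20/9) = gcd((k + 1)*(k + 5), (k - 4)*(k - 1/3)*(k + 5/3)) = 1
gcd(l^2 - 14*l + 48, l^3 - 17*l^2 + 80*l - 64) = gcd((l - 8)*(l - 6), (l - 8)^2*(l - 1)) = l - 8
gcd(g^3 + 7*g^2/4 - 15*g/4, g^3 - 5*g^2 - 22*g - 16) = 1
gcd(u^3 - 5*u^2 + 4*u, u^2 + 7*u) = u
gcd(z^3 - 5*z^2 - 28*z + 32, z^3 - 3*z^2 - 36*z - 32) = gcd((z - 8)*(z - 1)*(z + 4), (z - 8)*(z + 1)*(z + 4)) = z^2 - 4*z - 32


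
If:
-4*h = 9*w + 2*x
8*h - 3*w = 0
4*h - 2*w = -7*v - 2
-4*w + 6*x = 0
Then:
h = 0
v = -2/7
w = 0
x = 0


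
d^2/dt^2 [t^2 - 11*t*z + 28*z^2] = 2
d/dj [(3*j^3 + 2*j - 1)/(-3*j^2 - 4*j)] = (-9*j^4 - 24*j^3 + 6*j^2 - 6*j - 4)/(j^2*(9*j^2 + 24*j + 16))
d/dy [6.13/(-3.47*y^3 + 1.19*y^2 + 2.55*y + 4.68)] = (63.8133*y^2 - 14.5894*y - 15.6315)/(-3.47*y^3 + 1.19*y^2 + 2.55*y + 4.68)^2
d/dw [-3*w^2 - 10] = -6*w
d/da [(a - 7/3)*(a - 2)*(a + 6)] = 3*a^2 + 10*a/3 - 64/3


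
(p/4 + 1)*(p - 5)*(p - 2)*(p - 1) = p^4/4 - p^3 - 15*p^2/4 + 29*p/2 - 10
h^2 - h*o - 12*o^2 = (h - 4*o)*(h + 3*o)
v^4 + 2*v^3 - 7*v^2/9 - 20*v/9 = v*(v - 1)*(v + 4/3)*(v + 5/3)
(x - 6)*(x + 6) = x^2 - 36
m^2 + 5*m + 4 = (m + 1)*(m + 4)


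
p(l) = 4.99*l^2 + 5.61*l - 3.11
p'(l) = 9.98*l + 5.61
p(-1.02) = -3.64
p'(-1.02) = -4.57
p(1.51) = 16.74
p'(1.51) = 20.68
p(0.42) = 0.13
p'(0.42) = 9.80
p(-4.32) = 65.78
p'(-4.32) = -37.50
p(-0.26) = -4.23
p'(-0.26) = 3.02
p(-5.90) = 137.49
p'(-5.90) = -53.27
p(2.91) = 55.47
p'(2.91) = 34.65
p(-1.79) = 2.84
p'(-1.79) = -12.25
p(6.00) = 210.19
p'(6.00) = 65.49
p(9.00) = 451.57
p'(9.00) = 95.43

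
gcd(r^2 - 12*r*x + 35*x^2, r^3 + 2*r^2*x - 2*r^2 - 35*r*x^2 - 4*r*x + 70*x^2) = -r + 5*x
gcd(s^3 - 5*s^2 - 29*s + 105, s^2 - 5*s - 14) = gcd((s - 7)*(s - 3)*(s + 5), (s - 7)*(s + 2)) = s - 7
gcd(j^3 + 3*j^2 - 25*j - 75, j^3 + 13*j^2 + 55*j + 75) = j^2 + 8*j + 15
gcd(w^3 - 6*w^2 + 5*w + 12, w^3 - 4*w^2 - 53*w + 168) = w - 3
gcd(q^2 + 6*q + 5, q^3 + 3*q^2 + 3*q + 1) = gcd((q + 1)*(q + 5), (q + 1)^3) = q + 1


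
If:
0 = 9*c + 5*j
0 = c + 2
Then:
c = -2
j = 18/5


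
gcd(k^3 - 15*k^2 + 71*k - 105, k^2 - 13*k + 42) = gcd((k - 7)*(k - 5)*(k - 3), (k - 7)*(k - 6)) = k - 7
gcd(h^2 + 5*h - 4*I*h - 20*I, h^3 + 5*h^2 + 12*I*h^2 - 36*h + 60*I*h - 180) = h + 5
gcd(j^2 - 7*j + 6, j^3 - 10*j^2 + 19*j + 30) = j - 6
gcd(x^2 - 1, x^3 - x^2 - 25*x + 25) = x - 1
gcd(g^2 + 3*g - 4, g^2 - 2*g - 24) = g + 4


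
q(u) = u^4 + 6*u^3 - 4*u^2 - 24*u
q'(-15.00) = -9354.00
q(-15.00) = 29835.00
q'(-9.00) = -1410.00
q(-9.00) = 2079.00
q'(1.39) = 10.40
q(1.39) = -21.24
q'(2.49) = 129.43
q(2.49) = 46.51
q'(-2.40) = 43.58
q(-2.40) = -15.21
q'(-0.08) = -23.25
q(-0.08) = 1.89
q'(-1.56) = 17.10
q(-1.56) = 10.85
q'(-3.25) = 54.81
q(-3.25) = -58.65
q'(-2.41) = 43.84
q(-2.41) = -15.64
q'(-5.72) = -137.91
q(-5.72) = -46.00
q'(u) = 4*u^3 + 18*u^2 - 8*u - 24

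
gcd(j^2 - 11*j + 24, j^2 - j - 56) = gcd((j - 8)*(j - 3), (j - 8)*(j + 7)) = j - 8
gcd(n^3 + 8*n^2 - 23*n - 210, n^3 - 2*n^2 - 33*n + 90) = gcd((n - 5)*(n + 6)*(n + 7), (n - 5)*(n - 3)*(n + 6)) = n^2 + n - 30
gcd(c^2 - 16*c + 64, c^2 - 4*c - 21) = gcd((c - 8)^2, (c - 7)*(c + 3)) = 1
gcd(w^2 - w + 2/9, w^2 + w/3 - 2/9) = w - 1/3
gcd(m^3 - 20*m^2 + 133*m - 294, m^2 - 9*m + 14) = m - 7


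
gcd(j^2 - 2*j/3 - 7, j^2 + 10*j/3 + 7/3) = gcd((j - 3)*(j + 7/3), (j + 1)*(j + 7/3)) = j + 7/3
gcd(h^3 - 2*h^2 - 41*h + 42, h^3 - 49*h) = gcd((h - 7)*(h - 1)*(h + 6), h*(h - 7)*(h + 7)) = h - 7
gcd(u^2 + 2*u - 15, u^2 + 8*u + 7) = 1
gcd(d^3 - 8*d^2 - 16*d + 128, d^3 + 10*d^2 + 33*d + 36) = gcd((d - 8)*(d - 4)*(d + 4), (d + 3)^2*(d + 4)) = d + 4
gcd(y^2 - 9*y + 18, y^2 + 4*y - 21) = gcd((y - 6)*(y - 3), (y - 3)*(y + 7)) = y - 3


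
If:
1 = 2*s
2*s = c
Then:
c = 1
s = 1/2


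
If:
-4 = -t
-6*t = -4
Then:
No Solution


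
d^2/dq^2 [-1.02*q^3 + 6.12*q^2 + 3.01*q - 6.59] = 12.24 - 6.12*q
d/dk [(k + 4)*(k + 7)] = 2*k + 11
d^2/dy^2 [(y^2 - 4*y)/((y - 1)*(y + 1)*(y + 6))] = 2*(y^6 - 12*y^5 - 69*y^4 - 100*y^3 - 36*y^2 - 432*y + 60)/(y^9 + 18*y^8 + 105*y^7 + 162*y^6 - 321*y^5 - 594*y^4 + 323*y^3 + 630*y^2 - 108*y - 216)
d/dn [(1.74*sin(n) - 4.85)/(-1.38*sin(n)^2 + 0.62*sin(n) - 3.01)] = (2.4012*sin(n)^2 - 13.386*sin(n) - 2.2304)*cos(n)/(1.9044*sin(n)^4 - 1.7112*sin(n)^3 + 8.692*sin(n)^2 - 3.7324*sin(n) + 9.0601)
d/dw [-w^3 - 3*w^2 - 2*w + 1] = -3*w^2 - 6*w - 2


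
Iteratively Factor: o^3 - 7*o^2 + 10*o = (o)*(o^2 - 7*o + 10) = o*(o - 2)*(o - 5)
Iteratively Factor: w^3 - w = (w + 1)*(w^2 - w) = (w - 1)*(w + 1)*(w)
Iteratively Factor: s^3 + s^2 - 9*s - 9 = (s - 3)*(s^2 + 4*s + 3) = (s - 3)*(s + 1)*(s + 3)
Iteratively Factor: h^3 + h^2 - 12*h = (h + 4)*(h^2 - 3*h) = (h - 3)*(h + 4)*(h)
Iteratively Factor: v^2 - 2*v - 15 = (v - 5)*(v + 3)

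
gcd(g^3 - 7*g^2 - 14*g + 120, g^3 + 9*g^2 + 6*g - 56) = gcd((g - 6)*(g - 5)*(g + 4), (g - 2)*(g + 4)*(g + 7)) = g + 4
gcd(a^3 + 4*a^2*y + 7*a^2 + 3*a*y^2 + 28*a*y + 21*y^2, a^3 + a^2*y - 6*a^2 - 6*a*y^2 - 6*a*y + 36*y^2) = a + 3*y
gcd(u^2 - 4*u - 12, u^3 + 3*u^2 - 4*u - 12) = u + 2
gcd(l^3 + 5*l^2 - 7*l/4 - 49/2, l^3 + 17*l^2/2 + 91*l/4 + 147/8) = l^2 + 7*l + 49/4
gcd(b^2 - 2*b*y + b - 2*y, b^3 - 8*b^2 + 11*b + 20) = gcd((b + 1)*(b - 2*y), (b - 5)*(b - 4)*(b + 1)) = b + 1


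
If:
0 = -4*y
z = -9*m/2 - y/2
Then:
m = -2*z/9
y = 0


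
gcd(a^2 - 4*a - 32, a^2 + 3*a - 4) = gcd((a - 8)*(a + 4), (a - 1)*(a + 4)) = a + 4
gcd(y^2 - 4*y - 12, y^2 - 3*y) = 1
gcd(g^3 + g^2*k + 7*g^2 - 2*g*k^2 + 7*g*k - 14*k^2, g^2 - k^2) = g - k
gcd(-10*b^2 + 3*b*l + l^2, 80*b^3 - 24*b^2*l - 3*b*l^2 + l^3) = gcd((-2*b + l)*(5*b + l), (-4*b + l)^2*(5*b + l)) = 5*b + l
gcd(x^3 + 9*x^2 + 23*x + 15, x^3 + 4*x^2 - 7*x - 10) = x^2 + 6*x + 5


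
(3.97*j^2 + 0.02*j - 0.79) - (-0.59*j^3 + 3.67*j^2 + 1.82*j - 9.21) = 0.59*j^3 + 0.3*j^2 - 1.8*j + 8.42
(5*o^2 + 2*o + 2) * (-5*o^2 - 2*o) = -25*o^4 - 20*o^3 - 14*o^2 - 4*o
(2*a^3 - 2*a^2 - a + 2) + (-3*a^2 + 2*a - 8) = 2*a^3 - 5*a^2 + a - 6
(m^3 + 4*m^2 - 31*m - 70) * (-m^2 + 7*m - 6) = -m^5 + 3*m^4 + 53*m^3 - 171*m^2 - 304*m + 420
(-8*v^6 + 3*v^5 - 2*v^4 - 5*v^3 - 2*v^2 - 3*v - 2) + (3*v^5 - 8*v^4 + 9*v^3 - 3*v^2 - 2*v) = -8*v^6 + 6*v^5 - 10*v^4 + 4*v^3 - 5*v^2 - 5*v - 2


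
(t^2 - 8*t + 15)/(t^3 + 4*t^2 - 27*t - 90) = (t - 3)/(t^2 + 9*t + 18)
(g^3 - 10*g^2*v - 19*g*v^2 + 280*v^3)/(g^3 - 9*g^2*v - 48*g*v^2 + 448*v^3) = (-g^2 + 2*g*v + 35*v^2)/(-g^2 + g*v + 56*v^2)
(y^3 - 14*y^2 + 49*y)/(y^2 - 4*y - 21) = y*(y - 7)/(y + 3)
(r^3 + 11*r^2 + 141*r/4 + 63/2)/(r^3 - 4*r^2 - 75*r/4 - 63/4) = (2*r^2 + 19*r + 42)/(2*r^2 - 11*r - 21)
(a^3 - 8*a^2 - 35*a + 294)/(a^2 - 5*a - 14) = (a^2 - a - 42)/(a + 2)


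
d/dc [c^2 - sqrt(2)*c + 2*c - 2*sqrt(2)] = 2*c - sqrt(2) + 2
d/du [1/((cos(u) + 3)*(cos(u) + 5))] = 2*(cos(u) + 4)*sin(u)/((cos(u) + 3)^2*(cos(u) + 5)^2)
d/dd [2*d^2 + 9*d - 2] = 4*d + 9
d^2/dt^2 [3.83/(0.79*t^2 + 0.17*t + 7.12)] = (-4.780606*t^2 - 1.028738*t + 3.83*(1.58*t + 0.17)*(3.16*t + 0.34) - 43.085968)/(0.79*t^2 + 0.17*t + 7.12)^3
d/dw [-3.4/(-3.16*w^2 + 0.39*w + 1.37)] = (1.326 - 21.488*w)/(-3.16*w^2 + 0.39*w + 1.37)^2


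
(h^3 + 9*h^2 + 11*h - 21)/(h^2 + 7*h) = h + 2 - 3/h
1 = 1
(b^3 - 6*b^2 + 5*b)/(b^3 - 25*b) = (b - 1)/(b + 5)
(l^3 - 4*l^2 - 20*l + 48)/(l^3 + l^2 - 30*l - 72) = (l - 2)/(l + 3)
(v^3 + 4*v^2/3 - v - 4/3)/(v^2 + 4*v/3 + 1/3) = (3*v^2 + v - 4)/(3*v + 1)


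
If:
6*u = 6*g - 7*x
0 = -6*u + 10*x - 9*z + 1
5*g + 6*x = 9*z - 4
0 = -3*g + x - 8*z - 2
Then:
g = -667/1166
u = -1559/6996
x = -349/1166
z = -85/1166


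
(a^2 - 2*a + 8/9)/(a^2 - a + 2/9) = (3*a - 4)/(3*a - 1)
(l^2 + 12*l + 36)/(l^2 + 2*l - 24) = (l + 6)/(l - 4)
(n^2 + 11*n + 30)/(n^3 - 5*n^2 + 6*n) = (n^2 + 11*n + 30)/(n*(n^2 - 5*n + 6))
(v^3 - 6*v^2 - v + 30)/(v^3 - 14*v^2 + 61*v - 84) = (v^2 - 3*v - 10)/(v^2 - 11*v + 28)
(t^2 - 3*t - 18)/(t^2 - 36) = (t + 3)/(t + 6)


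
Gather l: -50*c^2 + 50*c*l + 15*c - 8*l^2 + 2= -50*c^2 + 50*c*l + 15*c - 8*l^2 + 2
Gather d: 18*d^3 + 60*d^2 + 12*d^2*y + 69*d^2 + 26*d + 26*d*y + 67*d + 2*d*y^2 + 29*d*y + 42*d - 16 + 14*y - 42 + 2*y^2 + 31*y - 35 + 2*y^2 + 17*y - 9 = 18*d^3 + d^2*(12*y + 129) + d*(2*y^2 + 55*y + 135) + 4*y^2 + 62*y - 102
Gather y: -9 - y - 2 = -y - 11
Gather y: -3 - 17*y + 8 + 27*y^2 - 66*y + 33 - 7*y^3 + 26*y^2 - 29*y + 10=-7*y^3 + 53*y^2 - 112*y + 48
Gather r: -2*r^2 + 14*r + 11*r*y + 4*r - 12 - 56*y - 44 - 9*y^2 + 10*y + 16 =-2*r^2 + r*(11*y + 18) - 9*y^2 - 46*y - 40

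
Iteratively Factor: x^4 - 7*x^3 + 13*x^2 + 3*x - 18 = (x - 3)*(x^3 - 4*x^2 + x + 6) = (x - 3)*(x + 1)*(x^2 - 5*x + 6) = (x - 3)^2*(x + 1)*(x - 2)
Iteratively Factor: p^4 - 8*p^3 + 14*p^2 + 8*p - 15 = (p - 5)*(p^3 - 3*p^2 - p + 3) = (p - 5)*(p - 1)*(p^2 - 2*p - 3) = (p - 5)*(p - 1)*(p + 1)*(p - 3)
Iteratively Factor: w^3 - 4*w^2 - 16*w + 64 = (w + 4)*(w^2 - 8*w + 16) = (w - 4)*(w + 4)*(w - 4)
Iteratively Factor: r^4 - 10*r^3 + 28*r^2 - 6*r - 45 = (r - 5)*(r^3 - 5*r^2 + 3*r + 9) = (r - 5)*(r + 1)*(r^2 - 6*r + 9) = (r - 5)*(r - 3)*(r + 1)*(r - 3)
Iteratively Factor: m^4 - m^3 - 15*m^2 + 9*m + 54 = (m + 3)*(m^3 - 4*m^2 - 3*m + 18) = (m - 3)*(m + 3)*(m^2 - m - 6) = (m - 3)*(m + 2)*(m + 3)*(m - 3)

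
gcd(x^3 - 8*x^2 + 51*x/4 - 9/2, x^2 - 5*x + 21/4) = x - 3/2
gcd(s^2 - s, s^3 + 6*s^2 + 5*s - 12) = s - 1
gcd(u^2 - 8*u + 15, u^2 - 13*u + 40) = u - 5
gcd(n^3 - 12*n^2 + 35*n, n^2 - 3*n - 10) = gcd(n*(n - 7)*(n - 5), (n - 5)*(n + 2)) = n - 5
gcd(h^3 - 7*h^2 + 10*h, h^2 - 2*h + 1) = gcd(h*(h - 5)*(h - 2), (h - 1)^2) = 1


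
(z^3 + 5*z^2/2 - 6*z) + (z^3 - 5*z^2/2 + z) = 2*z^3 - 5*z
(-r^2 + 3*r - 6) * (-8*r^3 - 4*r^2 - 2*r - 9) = 8*r^5 - 20*r^4 + 38*r^3 + 27*r^2 - 15*r + 54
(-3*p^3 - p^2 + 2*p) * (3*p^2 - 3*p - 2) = -9*p^5 + 6*p^4 + 15*p^3 - 4*p^2 - 4*p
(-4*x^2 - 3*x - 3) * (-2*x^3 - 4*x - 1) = 8*x^5 + 6*x^4 + 22*x^3 + 16*x^2 + 15*x + 3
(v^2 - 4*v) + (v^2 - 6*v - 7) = 2*v^2 - 10*v - 7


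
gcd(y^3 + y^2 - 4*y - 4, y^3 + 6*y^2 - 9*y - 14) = y^2 - y - 2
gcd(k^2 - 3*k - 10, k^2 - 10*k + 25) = k - 5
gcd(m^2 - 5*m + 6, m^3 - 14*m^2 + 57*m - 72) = m - 3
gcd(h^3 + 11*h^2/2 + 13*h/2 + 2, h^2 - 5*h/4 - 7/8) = h + 1/2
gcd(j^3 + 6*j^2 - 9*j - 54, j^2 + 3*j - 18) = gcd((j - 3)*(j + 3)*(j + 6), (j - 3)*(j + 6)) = j^2 + 3*j - 18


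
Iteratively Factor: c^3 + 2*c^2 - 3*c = (c + 3)*(c^2 - c) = (c - 1)*(c + 3)*(c)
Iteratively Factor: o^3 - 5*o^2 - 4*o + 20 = (o - 5)*(o^2 - 4) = (o - 5)*(o + 2)*(o - 2)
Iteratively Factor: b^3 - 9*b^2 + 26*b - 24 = (b - 2)*(b^2 - 7*b + 12) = (b - 4)*(b - 2)*(b - 3)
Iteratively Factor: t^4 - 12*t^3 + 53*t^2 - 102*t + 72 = (t - 4)*(t^3 - 8*t^2 + 21*t - 18) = (t - 4)*(t - 2)*(t^2 - 6*t + 9) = (t - 4)*(t - 3)*(t - 2)*(t - 3)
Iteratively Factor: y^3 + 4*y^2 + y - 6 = (y + 3)*(y^2 + y - 2) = (y + 2)*(y + 3)*(y - 1)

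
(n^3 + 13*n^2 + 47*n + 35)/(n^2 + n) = n + 12 + 35/n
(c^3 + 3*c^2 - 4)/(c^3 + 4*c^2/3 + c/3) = 3*(c^3 + 3*c^2 - 4)/(c*(3*c^2 + 4*c + 1))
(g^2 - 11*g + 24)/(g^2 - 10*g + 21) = (g - 8)/(g - 7)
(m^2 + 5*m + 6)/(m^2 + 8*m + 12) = (m + 3)/(m + 6)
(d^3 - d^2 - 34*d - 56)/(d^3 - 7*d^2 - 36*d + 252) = (d^2 + 6*d + 8)/(d^2 - 36)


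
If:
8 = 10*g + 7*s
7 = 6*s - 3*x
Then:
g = -7*x/20 - 1/60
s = x/2 + 7/6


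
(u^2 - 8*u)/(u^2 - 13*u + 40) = u/(u - 5)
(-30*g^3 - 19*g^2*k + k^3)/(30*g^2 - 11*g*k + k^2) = (-6*g^2 - 5*g*k - k^2)/(6*g - k)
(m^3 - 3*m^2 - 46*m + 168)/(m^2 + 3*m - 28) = m - 6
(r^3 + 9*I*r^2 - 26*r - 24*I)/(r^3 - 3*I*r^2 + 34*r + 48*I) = (r + 4*I)/(r - 8*I)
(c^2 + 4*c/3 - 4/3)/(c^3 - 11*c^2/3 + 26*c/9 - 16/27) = 9*(c + 2)/(9*c^2 - 27*c + 8)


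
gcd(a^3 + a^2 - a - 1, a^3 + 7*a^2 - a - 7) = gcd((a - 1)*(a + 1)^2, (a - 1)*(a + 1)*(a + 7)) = a^2 - 1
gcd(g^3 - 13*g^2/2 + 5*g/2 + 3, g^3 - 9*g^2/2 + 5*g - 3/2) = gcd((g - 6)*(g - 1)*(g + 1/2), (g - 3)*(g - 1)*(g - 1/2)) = g - 1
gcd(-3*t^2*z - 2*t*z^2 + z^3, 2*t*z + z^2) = z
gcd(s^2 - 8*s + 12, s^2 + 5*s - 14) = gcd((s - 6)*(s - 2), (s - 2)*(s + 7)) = s - 2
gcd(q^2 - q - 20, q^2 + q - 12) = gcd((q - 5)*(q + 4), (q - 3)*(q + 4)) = q + 4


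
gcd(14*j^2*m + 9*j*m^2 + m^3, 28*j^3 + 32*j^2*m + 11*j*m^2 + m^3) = 14*j^2 + 9*j*m + m^2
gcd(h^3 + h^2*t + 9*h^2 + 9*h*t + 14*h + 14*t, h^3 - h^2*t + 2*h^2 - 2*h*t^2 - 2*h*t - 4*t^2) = h^2 + h*t + 2*h + 2*t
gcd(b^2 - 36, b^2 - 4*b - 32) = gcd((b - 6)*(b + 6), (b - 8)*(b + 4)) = 1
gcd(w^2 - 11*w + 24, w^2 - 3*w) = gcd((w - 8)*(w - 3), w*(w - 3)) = w - 3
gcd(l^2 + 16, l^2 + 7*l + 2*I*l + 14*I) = 1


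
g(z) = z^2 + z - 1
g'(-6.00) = -11.00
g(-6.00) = 29.00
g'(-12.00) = -23.00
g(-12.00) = 131.00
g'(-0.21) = 0.58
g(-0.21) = -1.17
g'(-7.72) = -14.44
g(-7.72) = 50.88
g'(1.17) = 3.34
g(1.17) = 1.54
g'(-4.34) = -7.68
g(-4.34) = 13.50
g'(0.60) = 2.20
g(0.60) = -0.04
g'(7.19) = 15.38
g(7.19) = 57.89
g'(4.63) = 10.26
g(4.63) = 25.07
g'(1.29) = 3.58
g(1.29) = 1.95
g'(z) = 2*z + 1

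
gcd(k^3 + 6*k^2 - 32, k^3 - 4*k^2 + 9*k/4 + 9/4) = 1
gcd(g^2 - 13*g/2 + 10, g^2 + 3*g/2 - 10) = g - 5/2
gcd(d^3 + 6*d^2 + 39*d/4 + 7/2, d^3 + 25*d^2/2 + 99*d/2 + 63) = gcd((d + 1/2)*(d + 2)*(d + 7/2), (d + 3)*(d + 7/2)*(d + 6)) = d + 7/2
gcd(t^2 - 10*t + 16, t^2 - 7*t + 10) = t - 2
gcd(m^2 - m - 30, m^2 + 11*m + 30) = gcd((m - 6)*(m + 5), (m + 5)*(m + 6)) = m + 5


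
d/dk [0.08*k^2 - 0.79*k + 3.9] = 0.16*k - 0.79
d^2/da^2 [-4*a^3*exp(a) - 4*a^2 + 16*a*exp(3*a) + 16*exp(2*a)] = -4*a^3*exp(a) - 24*a^2*exp(a) + 144*a*exp(3*a) - 24*a*exp(a) + 96*exp(3*a) + 64*exp(2*a) - 8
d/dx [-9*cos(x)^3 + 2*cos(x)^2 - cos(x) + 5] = (27*cos(x)^2 - 4*cos(x) + 1)*sin(x)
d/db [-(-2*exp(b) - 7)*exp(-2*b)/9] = 2*(-exp(b) - 7)*exp(-2*b)/9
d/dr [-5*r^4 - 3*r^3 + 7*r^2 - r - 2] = -20*r^3 - 9*r^2 + 14*r - 1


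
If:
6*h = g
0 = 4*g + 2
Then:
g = -1/2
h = -1/12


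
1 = 1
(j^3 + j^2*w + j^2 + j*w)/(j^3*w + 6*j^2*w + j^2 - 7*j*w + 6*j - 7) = j*(j^2 + j*w + j + w)/(j^3*w + 6*j^2*w + j^2 - 7*j*w + 6*j - 7)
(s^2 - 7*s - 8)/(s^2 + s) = (s - 8)/s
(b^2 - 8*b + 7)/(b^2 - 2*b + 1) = (b - 7)/(b - 1)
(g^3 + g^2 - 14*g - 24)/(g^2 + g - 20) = (g^2 + 5*g + 6)/(g + 5)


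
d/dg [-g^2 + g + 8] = 1 - 2*g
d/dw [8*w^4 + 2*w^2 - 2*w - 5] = 32*w^3 + 4*w - 2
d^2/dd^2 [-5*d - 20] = 0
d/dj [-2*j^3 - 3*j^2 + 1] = 6*j*(-j - 1)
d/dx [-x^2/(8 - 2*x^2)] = -4*x/(x^4 - 8*x^2 + 16)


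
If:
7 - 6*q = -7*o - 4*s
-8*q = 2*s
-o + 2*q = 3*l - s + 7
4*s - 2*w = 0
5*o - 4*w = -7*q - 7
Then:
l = -742/383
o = -427/383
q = -14/383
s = 56/383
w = 112/383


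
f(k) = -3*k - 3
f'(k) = -3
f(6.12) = -21.36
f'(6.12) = -3.00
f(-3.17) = 6.51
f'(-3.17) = -3.00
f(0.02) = -3.06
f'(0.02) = -3.00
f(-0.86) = -0.42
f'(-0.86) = -3.00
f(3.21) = -12.63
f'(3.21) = -3.00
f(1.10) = -6.30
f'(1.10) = -3.00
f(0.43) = -4.29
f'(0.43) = -3.00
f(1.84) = -8.52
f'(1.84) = -3.00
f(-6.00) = 15.00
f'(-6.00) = -3.00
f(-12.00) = 33.00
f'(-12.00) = -3.00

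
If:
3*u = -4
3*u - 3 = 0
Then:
No Solution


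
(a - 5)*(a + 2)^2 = a^3 - a^2 - 16*a - 20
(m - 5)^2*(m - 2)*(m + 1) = m^4 - 11*m^3 + 33*m^2 - 5*m - 50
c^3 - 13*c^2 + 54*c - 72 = (c - 6)*(c - 4)*(c - 3)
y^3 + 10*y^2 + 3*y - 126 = (y - 3)*(y + 6)*(y + 7)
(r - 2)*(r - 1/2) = r^2 - 5*r/2 + 1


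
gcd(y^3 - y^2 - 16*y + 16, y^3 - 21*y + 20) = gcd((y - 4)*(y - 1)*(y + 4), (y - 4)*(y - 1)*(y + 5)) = y^2 - 5*y + 4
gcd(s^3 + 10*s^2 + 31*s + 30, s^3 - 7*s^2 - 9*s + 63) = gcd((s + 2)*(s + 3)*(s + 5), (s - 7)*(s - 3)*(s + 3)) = s + 3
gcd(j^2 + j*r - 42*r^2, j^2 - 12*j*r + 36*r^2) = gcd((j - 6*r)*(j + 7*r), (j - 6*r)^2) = -j + 6*r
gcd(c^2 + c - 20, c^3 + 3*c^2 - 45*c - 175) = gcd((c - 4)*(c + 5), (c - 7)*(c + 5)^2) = c + 5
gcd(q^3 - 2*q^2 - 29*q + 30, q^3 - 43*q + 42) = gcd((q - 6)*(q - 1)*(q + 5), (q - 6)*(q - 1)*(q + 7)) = q^2 - 7*q + 6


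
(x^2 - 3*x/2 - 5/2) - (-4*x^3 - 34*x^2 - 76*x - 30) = 4*x^3 + 35*x^2 + 149*x/2 + 55/2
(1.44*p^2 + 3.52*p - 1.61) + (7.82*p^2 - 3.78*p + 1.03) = 9.26*p^2 - 0.26*p - 0.58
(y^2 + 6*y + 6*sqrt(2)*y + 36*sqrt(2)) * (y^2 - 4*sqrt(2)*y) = y^4 + 2*sqrt(2)*y^3 + 6*y^3 - 48*y^2 + 12*sqrt(2)*y^2 - 288*y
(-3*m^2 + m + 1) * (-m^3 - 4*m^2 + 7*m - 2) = 3*m^5 + 11*m^4 - 26*m^3 + 9*m^2 + 5*m - 2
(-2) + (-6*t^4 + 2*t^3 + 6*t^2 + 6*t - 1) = -6*t^4 + 2*t^3 + 6*t^2 + 6*t - 3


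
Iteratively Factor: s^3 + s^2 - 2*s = (s)*(s^2 + s - 2) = s*(s + 2)*(s - 1)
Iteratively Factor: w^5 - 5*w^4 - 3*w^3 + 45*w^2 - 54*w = (w - 3)*(w^4 - 2*w^3 - 9*w^2 + 18*w) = w*(w - 3)*(w^3 - 2*w^2 - 9*w + 18) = w*(w - 3)^2*(w^2 + w - 6) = w*(w - 3)^2*(w - 2)*(w + 3)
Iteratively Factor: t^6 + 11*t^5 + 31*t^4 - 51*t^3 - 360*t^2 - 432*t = (t + 4)*(t^5 + 7*t^4 + 3*t^3 - 63*t^2 - 108*t) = (t + 4)^2*(t^4 + 3*t^3 - 9*t^2 - 27*t) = (t + 3)*(t + 4)^2*(t^3 - 9*t) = t*(t + 3)*(t + 4)^2*(t^2 - 9) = t*(t - 3)*(t + 3)*(t + 4)^2*(t + 3)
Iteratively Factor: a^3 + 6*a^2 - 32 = (a + 4)*(a^2 + 2*a - 8) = (a - 2)*(a + 4)*(a + 4)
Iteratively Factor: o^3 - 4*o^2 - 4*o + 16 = (o - 2)*(o^2 - 2*o - 8) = (o - 2)*(o + 2)*(o - 4)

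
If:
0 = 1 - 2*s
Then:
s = 1/2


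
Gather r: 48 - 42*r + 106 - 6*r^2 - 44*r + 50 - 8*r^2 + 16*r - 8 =-14*r^2 - 70*r + 196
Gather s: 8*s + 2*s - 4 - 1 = 10*s - 5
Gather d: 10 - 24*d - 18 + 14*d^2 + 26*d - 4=14*d^2 + 2*d - 12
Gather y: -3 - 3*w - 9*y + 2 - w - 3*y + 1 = -4*w - 12*y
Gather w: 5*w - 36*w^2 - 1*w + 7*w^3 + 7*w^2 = 7*w^3 - 29*w^2 + 4*w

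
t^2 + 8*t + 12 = (t + 2)*(t + 6)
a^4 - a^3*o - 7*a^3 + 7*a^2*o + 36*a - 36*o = (a - 6)*(a - 3)*(a + 2)*(a - o)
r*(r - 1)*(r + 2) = r^3 + r^2 - 2*r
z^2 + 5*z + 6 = (z + 2)*(z + 3)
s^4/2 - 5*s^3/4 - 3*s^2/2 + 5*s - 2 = (s/2 + 1)*(s - 2)^2*(s - 1/2)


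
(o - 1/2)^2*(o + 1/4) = o^3 - 3*o^2/4 + 1/16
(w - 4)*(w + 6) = w^2 + 2*w - 24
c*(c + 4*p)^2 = c^3 + 8*c^2*p + 16*c*p^2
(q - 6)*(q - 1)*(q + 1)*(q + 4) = q^4 - 2*q^3 - 25*q^2 + 2*q + 24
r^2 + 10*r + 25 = (r + 5)^2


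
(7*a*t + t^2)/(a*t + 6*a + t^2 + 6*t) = t*(7*a + t)/(a*t + 6*a + t^2 + 6*t)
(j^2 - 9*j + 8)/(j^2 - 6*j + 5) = (j - 8)/(j - 5)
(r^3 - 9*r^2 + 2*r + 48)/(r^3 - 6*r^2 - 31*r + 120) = (r + 2)/(r + 5)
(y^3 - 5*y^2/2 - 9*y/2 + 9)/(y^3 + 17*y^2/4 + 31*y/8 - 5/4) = 4*(2*y^2 - 9*y + 9)/(8*y^2 + 18*y - 5)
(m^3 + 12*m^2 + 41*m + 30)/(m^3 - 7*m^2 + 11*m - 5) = (m^3 + 12*m^2 + 41*m + 30)/(m^3 - 7*m^2 + 11*m - 5)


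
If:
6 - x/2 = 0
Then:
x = 12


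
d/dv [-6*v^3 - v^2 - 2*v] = -18*v^2 - 2*v - 2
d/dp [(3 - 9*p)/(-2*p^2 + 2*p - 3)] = 3*(-6*p^2 + 4*p + 7)/(4*p^4 - 8*p^3 + 16*p^2 - 12*p + 9)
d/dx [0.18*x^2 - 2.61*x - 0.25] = 0.36*x - 2.61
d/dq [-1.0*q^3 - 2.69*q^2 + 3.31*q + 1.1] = -3.0*q^2 - 5.38*q + 3.31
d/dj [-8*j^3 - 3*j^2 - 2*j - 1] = -24*j^2 - 6*j - 2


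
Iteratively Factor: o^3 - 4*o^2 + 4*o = (o - 2)*(o^2 - 2*o) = (o - 2)^2*(o)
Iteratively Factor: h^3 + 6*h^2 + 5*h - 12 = (h + 3)*(h^2 + 3*h - 4) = (h + 3)*(h + 4)*(h - 1)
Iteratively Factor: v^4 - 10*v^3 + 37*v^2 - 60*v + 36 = (v - 3)*(v^3 - 7*v^2 + 16*v - 12) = (v - 3)*(v - 2)*(v^2 - 5*v + 6) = (v - 3)*(v - 2)^2*(v - 3)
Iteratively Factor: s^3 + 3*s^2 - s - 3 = (s + 1)*(s^2 + 2*s - 3) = (s + 1)*(s + 3)*(s - 1)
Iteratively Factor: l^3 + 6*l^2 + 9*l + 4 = (l + 1)*(l^2 + 5*l + 4) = (l + 1)^2*(l + 4)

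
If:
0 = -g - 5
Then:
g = -5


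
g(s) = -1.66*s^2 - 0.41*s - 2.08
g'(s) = -3.32*s - 0.41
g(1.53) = -6.59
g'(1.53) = -5.49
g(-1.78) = -6.61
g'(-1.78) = 5.50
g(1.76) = -7.94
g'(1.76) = -6.25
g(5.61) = -56.62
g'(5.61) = -19.04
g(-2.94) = -15.22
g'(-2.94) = 9.35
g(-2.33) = -10.14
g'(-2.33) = 7.33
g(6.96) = -85.35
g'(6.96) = -23.52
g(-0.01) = -2.08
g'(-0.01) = -0.38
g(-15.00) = -369.43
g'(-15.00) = 49.39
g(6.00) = -64.30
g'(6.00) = -20.33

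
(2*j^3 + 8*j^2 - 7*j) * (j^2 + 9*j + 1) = 2*j^5 + 26*j^4 + 67*j^3 - 55*j^2 - 7*j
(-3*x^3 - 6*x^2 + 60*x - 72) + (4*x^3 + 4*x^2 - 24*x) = x^3 - 2*x^2 + 36*x - 72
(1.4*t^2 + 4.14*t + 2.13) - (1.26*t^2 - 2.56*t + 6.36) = 0.14*t^2 + 6.7*t - 4.23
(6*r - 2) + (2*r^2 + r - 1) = 2*r^2 + 7*r - 3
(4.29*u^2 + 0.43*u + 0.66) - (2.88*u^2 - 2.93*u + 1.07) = 1.41*u^2 + 3.36*u - 0.41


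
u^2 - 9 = (u - 3)*(u + 3)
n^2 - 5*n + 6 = (n - 3)*(n - 2)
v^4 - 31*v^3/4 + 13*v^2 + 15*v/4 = v*(v - 5)*(v - 3)*(v + 1/4)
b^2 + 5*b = b*(b + 5)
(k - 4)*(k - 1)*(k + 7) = k^3 + 2*k^2 - 31*k + 28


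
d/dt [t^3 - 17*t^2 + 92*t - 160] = 3*t^2 - 34*t + 92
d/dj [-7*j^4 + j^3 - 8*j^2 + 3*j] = -28*j^3 + 3*j^2 - 16*j + 3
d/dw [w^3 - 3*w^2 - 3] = 3*w*(w - 2)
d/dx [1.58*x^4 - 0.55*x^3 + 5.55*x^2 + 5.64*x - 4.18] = 6.32*x^3 - 1.65*x^2 + 11.1*x + 5.64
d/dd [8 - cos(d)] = sin(d)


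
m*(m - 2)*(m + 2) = m^3 - 4*m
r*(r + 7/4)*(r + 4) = r^3 + 23*r^2/4 + 7*r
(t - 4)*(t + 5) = t^2 + t - 20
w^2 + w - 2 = (w - 1)*(w + 2)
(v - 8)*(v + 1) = v^2 - 7*v - 8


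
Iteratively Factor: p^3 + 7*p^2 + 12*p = (p + 4)*(p^2 + 3*p) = (p + 3)*(p + 4)*(p)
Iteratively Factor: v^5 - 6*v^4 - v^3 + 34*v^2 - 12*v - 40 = (v - 2)*(v^4 - 4*v^3 - 9*v^2 + 16*v + 20) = (v - 2)*(v + 2)*(v^3 - 6*v^2 + 3*v + 10) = (v - 5)*(v - 2)*(v + 2)*(v^2 - v - 2) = (v - 5)*(v - 2)^2*(v + 2)*(v + 1)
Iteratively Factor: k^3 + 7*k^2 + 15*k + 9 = (k + 3)*(k^2 + 4*k + 3) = (k + 1)*(k + 3)*(k + 3)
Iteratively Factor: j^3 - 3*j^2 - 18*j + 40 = (j + 4)*(j^2 - 7*j + 10) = (j - 5)*(j + 4)*(j - 2)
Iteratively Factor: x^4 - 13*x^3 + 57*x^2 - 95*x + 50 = (x - 2)*(x^3 - 11*x^2 + 35*x - 25) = (x - 2)*(x - 1)*(x^2 - 10*x + 25) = (x - 5)*(x - 2)*(x - 1)*(x - 5)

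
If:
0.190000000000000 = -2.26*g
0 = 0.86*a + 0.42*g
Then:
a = 0.04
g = -0.08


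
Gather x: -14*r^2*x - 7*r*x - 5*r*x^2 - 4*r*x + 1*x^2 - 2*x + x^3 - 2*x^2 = x^3 + x^2*(-5*r - 1) + x*(-14*r^2 - 11*r - 2)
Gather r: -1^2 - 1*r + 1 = -r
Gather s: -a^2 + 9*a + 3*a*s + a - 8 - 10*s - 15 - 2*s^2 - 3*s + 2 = -a^2 + 10*a - 2*s^2 + s*(3*a - 13) - 21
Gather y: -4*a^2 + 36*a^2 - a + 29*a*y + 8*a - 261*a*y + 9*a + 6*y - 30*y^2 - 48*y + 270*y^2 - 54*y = 32*a^2 + 16*a + 240*y^2 + y*(-232*a - 96)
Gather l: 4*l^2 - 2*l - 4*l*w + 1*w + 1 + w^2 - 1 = 4*l^2 + l*(-4*w - 2) + w^2 + w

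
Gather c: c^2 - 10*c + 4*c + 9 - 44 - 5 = c^2 - 6*c - 40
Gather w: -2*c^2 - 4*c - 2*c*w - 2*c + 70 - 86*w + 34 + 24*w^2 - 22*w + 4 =-2*c^2 - 6*c + 24*w^2 + w*(-2*c - 108) + 108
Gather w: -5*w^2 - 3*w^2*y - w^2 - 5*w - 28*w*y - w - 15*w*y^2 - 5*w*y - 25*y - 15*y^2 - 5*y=w^2*(-3*y - 6) + w*(-15*y^2 - 33*y - 6) - 15*y^2 - 30*y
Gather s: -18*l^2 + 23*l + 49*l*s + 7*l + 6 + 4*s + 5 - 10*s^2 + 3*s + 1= -18*l^2 + 30*l - 10*s^2 + s*(49*l + 7) + 12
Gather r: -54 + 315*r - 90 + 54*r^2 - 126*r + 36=54*r^2 + 189*r - 108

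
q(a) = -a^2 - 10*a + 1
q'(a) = -2*a - 10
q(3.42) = -44.90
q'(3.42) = -16.84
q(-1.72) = 15.24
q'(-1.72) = -6.56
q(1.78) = -19.97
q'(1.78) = -13.56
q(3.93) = -53.74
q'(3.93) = -17.86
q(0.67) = -6.15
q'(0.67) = -11.34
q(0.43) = -3.48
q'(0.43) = -10.86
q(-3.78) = 24.51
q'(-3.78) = -2.44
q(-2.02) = 17.12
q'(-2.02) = -5.96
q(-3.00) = 22.00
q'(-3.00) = -4.00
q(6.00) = -95.00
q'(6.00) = -22.00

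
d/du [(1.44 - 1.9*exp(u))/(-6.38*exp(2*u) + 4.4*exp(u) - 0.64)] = (-12.122*exp(2*u) + 18.3744*exp(u) - 5.12)*exp(u)/(40.7044*exp(4*u) - 56.144*exp(3*u) + 27.5264*exp(2*u) - 5.632*exp(u) + 0.4096)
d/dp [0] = 0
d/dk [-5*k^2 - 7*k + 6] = -10*k - 7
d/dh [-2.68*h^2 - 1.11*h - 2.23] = -5.36*h - 1.11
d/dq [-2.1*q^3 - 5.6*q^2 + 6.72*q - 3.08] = -6.3*q^2 - 11.2*q + 6.72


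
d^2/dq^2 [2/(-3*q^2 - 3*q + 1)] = 12*(3*q^2 + 3*q - 3*(2*q + 1)^2 - 1)/(3*q^2 + 3*q - 1)^3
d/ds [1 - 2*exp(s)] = -2*exp(s)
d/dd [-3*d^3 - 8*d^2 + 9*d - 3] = -9*d^2 - 16*d + 9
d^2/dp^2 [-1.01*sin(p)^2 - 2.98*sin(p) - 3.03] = 2.98*sin(p) - 2.02*cos(2*p)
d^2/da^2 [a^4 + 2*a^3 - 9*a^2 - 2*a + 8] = 12*a^2 + 12*a - 18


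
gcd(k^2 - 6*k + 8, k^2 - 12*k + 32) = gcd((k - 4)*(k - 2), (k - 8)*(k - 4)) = k - 4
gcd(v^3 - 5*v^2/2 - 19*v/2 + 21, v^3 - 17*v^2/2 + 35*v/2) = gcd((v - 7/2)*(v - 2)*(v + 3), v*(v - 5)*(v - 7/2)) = v - 7/2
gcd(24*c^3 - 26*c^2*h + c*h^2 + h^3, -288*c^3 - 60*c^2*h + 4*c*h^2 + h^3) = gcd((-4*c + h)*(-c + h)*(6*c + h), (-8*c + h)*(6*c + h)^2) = 6*c + h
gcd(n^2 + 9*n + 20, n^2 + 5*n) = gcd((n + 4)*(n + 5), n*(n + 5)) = n + 5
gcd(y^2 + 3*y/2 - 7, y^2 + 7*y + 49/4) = y + 7/2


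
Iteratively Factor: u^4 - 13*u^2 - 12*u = (u + 1)*(u^3 - u^2 - 12*u) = (u - 4)*(u + 1)*(u^2 + 3*u) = u*(u - 4)*(u + 1)*(u + 3)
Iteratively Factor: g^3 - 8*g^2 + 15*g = (g - 3)*(g^2 - 5*g) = g*(g - 3)*(g - 5)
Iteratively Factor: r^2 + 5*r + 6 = (r + 2)*(r + 3)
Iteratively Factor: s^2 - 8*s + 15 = (s - 5)*(s - 3)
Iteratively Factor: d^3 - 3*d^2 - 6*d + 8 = (d + 2)*(d^2 - 5*d + 4) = (d - 1)*(d + 2)*(d - 4)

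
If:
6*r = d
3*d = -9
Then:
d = -3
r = -1/2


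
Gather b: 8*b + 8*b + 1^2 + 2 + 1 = 16*b + 4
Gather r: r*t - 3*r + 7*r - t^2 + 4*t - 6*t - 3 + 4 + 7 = r*(t + 4) - t^2 - 2*t + 8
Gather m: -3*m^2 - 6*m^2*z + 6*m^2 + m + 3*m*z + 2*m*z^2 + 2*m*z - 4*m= m^2*(3 - 6*z) + m*(2*z^2 + 5*z - 3)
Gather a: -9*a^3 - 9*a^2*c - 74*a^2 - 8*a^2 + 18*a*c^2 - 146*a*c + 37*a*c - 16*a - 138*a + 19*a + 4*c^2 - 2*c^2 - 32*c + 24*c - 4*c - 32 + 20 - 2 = -9*a^3 + a^2*(-9*c - 82) + a*(18*c^2 - 109*c - 135) + 2*c^2 - 12*c - 14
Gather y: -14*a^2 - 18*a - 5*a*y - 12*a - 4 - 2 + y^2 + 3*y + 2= -14*a^2 - 30*a + y^2 + y*(3 - 5*a) - 4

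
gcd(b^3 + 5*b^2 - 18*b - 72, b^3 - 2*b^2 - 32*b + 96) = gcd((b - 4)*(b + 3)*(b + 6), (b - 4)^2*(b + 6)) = b^2 + 2*b - 24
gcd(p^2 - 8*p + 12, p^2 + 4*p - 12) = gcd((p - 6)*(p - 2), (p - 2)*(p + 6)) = p - 2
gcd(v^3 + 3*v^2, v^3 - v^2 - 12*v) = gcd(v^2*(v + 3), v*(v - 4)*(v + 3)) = v^2 + 3*v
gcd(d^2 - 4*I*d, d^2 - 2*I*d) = d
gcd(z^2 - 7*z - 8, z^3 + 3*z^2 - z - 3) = z + 1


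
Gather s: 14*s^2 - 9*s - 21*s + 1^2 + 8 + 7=14*s^2 - 30*s + 16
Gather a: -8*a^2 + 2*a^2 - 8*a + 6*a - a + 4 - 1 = -6*a^2 - 3*a + 3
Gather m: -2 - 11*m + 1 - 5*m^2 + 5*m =-5*m^2 - 6*m - 1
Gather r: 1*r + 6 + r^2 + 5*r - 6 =r^2 + 6*r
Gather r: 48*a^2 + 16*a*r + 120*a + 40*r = 48*a^2 + 120*a + r*(16*a + 40)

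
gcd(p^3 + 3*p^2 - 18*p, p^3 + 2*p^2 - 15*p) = p^2 - 3*p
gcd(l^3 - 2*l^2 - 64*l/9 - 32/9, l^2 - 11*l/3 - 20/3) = l + 4/3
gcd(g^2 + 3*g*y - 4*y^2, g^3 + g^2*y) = 1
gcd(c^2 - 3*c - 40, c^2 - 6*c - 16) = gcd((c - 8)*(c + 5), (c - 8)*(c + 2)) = c - 8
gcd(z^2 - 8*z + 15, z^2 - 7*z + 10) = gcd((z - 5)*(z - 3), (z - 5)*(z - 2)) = z - 5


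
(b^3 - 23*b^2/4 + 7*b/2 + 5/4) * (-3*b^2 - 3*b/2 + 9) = -3*b^5 + 63*b^4/4 + 57*b^3/8 - 243*b^2/4 + 237*b/8 + 45/4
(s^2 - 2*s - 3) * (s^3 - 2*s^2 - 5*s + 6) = s^5 - 4*s^4 - 4*s^3 + 22*s^2 + 3*s - 18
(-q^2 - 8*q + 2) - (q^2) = -2*q^2 - 8*q + 2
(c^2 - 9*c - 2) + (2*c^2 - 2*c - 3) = 3*c^2 - 11*c - 5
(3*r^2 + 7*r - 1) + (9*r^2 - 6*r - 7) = 12*r^2 + r - 8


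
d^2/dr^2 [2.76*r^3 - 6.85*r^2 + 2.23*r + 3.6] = 16.56*r - 13.7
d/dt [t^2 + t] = 2*t + 1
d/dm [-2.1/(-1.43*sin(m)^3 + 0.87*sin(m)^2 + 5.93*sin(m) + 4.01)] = (-9.009*sin(m)^2 + 3.654*sin(m) + 12.453)*cos(m)/(-1.43*sin(m)^3 + 0.87*sin(m)^2 + 5.93*sin(m) + 4.01)^2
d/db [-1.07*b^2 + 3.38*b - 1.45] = 3.38 - 2.14*b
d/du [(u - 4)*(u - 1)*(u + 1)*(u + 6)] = 4*u^3 + 6*u^2 - 50*u - 2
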